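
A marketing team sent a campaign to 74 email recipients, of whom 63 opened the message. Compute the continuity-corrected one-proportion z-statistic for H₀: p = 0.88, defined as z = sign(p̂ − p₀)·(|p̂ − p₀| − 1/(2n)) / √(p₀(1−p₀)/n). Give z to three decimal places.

The sample proportion is 63/74 = 0.85135. p̂ − p₀ = -0.028649.
1/(2n) = 0.006757.
Corrected numerator: |-0.028649| − 0.006757 = 0.021892.
SE₀ = √(0.88·0.12/74) = 0.037776.
z = −0.021892/0.037776 = -0.580.

z = -0.580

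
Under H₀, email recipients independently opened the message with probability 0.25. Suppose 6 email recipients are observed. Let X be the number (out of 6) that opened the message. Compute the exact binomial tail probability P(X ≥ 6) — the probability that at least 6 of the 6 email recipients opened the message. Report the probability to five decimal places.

P = 0.00024

X ~ Binomial(n=6, p=0.25).
P(X ≥ 6) = C(6,6)·0.25^6·0.75^0.
= 0.000244 = 0.00024.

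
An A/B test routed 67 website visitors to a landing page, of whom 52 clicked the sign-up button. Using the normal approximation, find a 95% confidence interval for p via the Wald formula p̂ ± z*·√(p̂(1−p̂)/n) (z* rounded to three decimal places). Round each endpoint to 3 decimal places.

Sample proportion p̂ = 52/67 = 0.77612.
Standard error of p̂: √(0.173758/67) = √0.002593404 = 0.050925.
The 95% critical value is z* = 1.960.
Margin of error: 1.960 × 0.050925 = 0.09981.
So the interval runs from 0.676 to 0.876.

(0.676, 0.876)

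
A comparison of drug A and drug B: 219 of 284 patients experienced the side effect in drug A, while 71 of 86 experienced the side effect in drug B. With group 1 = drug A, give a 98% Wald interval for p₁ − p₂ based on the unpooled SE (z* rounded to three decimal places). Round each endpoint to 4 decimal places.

p̂₁ = 219/284 = 0.77113, p̂₂ = 71/86 = 0.82558; p̂₁ − p̂₂ = -0.05445.
SE = √(0.000621445 + 0.001674381) = √0.002295826 = 0.047915.
The 98% critical value is z* = 2.326. Margin = 2.326·0.047915 = 0.11145.
CI: -0.05445 ± 0.11145 = (-0.1659, 0.0570).

(-0.1659, 0.0570)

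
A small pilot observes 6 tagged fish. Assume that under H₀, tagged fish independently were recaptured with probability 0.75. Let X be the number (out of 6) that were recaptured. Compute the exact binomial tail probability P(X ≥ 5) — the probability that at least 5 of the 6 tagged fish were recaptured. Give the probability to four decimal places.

P = 0.5339

X is binomial with n = 6 and p = 0.75.
P(X ≥ 5) = C(6,5)·0.75^5·0.25^1 + C(6,6)·0.75^6·0.25^0.
= 0.355957 + 0.177979 = 0.5339.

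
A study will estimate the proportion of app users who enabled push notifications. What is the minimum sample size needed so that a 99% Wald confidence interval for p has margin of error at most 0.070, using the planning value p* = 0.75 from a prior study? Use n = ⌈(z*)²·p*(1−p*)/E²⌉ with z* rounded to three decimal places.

The 99% critical value is z* = 2.576.
p*(1−p*) = 0.1875.
(z*)²·p*(1−p*)/E² = 6.635776·0.1875/0.004900 = 253.920.
Rounding up, n = 254.

n = 254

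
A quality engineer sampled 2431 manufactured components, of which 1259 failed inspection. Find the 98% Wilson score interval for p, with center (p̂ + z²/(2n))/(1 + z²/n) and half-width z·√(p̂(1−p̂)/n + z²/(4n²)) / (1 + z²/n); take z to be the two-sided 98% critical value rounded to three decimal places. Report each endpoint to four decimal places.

(0.4943, 0.5414)

Here p̂ = 1259/2431 = 0.51789 and z = 2.326 (z² = 5.410276).
Denominator 1 + z²/n = 1 + 5.410276/2431 = 1.002226.
Adjusted center: (0.51789 + z²/(2n))/1.002226 = 0.51785.
Radicand: p̂(1−p̂)/n + z²/(4n²) = 0.000102707 + 0.000000229 = 0.000102936.
Half-width = 2.326·√0.000102936/1.002226 = 0.02355.
Interval: 0.51785 ± 0.02355 → (0.4943, 0.5414).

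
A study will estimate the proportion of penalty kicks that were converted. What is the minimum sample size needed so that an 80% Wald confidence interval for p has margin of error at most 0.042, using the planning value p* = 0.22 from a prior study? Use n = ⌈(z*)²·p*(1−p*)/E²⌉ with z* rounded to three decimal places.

n = 160

The 80% critical value is z* = 1.282.
p*(1−p*) = 0.1716.
(z*)²·p*(1−p*)/E² = 1.643524·0.1716/0.001764 = 159.880.
⌈159.880⌉ = 160.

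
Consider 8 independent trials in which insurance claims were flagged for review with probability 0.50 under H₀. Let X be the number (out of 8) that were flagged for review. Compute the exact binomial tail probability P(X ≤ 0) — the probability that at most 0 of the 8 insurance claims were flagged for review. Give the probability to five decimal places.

P = 0.00391

X is binomial with n = 8 and p = 0.50.
P(X ≤ 0) = C(8,0)·0.50^0·0.50^8.
= 0.003906 = 0.00391.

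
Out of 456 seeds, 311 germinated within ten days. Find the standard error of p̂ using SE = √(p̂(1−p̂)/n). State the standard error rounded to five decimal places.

SE = 0.02181

p̂ = 311/456 = 0.68202.
p̂(1−p̂) = 0.216869.
Dividing by n and taking the root: √0.000475590 = 0.02181.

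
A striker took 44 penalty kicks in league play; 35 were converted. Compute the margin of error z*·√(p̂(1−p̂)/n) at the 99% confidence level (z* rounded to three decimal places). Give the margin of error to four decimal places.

The sample proportion is 35/44 = 0.79545.
SE(p̂) = √(0.79545·0.20455/44) = 0.060810.
For 99% confidence, z* = 2.576.
So ME = 0.1566.

ME = 0.1566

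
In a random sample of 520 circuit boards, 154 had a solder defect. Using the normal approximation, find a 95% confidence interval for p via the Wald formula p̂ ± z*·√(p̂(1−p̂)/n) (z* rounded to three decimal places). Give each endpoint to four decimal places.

p̂ = 154/520 = 0.29615.
Standard error of p̂: √(0.208447/520) = √0.000400859 = 0.020021.
z* = 1.960 at the 95% level.
Margin of error: 1.960 × 0.020021 = 0.03924.
So the interval runs from 0.2569 to 0.3354.

(0.2569, 0.3354)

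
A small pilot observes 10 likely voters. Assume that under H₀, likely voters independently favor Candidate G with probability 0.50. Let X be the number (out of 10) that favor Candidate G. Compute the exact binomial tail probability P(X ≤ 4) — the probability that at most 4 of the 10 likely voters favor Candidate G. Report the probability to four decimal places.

P = 0.3770

X ~ Binomial(n=10, p=0.50).
P(X ≤ 4) = Σ_{j=0}^{4} C(10,j)·0.50^j·0.50^{10−j}.
= 0.000977 + 0.009766 + 0.043945 + 0.117188 + 0.205078 = 0.3770.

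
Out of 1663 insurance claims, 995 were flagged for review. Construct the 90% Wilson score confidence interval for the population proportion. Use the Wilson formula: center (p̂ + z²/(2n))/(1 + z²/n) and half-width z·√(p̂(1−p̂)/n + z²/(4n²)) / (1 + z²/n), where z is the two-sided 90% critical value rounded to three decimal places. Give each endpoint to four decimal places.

p̂ = 995/1663 = 0.59832; z = 1.645, so z² = 2.706025.
1 + z²/n = 1.001627.
Adjusted center: (0.59832 + z²/(2n))/1.001627 = 0.59816.
Radicand: p̂(1−p̂)/n + z²/(4n²) = 0.000144518 + 0.000000245 = 0.000144763.
Half-width = z·√(radicand)/denom = 1.645·0.012032/1.001627 = 0.01976.
CI: 0.59816 ± 0.01976 = (0.5784, 0.6179).

(0.5784, 0.6179)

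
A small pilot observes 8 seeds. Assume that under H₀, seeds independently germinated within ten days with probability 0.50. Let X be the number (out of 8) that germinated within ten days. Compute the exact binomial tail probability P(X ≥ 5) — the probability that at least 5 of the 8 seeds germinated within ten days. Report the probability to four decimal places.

P = 0.3633

X is binomial with n = 8 and p = 0.50.
P(X ≥ 5) = C(8,5)·0.50^5·0.50^3 + C(8,6)·0.50^6·0.50^2 + C(8,7)·0.50^7·0.50^1 + C(8,8)·0.50^8·0.50^0.
= 0.218750 + 0.109375 + 0.031250 + 0.003906 = 0.3633.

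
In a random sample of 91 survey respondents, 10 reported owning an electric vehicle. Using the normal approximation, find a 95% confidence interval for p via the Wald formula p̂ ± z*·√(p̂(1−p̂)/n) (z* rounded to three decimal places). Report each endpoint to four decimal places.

(0.0456, 0.1741)

With x = 10 successes in n = 91, p̂ = 0.10989.
SE(p̂) = √(0.10989·0.89011/91) = 0.032785.
For 95% confidence, z* = 1.960.
Margin = 1.960·0.032785 = 0.06426.
So the interval runs from 0.0456 to 0.1741.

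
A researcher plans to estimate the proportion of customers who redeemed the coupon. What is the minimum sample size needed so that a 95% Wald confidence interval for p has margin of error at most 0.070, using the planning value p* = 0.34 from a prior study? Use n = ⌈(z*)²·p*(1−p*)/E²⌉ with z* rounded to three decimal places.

n = 176

The 95% critical value is z* = 1.960.
p*(1−p*) = 0.2244.
Required n before rounding: 3.841600 × 0.2244 / 0.070² = 175.930.
Rounding up, n = 176.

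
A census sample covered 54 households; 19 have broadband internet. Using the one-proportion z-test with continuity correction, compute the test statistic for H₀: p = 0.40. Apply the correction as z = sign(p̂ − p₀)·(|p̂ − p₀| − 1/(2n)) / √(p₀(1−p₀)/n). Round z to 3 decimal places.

Sample proportion p̂ = 19/54 = 0.35185. p̂ − p₀ = -0.048148.
Continuity correction 1/(2n) = 1/108 = 0.009259.
Corrected numerator: |-0.048148| − 0.009259 = 0.038889.
SE₀ = √(0.40·0.60/54) = 0.066667.
z = (−)0.038889/0.066667 = -0.583.

z = -0.583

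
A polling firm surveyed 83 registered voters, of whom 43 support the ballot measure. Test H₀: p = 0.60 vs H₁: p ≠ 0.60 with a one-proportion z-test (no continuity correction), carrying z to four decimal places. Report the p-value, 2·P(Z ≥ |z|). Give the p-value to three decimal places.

p-value = 0.128

p̂ = 43/83 = 0.51807.
Under H₀, SE = √(p₀(1−p₀)/n) = √(0.60·0.40/83) = √0.002891566 = 0.053773.
z = (p̂ − p₀)/SE = (43/83 − 0.60)/0.053773 ≈ -1.5236.
p-value = 2·P(Z ≥ |z|) with z = -1.5236 → 0.128.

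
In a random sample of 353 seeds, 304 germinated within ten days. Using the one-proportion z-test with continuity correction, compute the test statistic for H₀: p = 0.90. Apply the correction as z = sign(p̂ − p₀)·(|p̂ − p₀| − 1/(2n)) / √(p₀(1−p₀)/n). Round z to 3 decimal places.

The sample proportion is 304/353 = 0.86119. p̂ − p₀ = -0.038810.
Continuity correction 1/(2n) = 1/706 = 0.001416.
Corrected numerator: |-0.038810| − 0.001416 = 0.037394.
Null standard error: √(0.90·0.10/353) = √0.000254958 = 0.015967.
z = −0.037394/0.015967 = -2.342.

z = -2.342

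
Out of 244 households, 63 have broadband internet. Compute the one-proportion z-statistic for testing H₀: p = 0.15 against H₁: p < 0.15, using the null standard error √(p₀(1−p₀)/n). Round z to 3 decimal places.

z = 4.733

The sample proportion is 63/244 = 0.25820.
Under H₀, SE = √(p₀(1−p₀)/n) = √(0.15·0.85/244) = √0.000522541 = 0.022859.
Test statistic: z = 0.10820/0.022859 = 4.733.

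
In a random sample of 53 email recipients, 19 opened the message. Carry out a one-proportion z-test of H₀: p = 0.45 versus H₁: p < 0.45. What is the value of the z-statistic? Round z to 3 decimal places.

Sample proportion p̂ = 19/53 = 0.35849.
Under H₀, SE = √(p₀(1−p₀)/n) = √(0.45·0.55/53) = √0.004669811 = 0.068336.
z = (0.35849 − 0.45)/0.068336 = -0.09151/0.068336 = -1.339.

z = -1.339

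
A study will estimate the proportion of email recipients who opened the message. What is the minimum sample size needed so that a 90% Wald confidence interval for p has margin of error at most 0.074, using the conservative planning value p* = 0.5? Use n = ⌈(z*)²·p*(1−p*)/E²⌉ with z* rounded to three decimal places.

n = 124

z* = 1.645 at the 90% level.
p*(1−p*) = 0.50·0.50 = 0.2500.
(z*)²·p*(1−p*)/E² = 2.706025·0.2500/0.005476 = 123.540.
Rounding up, n = 124.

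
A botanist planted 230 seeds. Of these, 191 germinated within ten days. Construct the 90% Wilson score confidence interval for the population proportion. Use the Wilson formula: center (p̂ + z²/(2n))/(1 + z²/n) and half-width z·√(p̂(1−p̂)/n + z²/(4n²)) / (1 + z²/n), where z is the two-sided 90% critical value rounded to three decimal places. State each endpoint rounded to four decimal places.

p̂ = 191/230 = 0.83043; z = 1.645, so z² = 2.706025.
1 + z²/n = 1.011765.
Adjusted center: (0.83043 + z²/(2n))/1.011765 = 0.82659.
Radicand: p̂(1−p̂)/n + z²/(4n²) = 0.000612230 + 0.000012788 = 0.000625018.
Half-width = z·√(radicand)/denom = 1.645·0.025000/1.011765 = 0.04065.
CI: 0.82659 ± 0.04065 = (0.7859, 0.8672).

(0.7859, 0.8672)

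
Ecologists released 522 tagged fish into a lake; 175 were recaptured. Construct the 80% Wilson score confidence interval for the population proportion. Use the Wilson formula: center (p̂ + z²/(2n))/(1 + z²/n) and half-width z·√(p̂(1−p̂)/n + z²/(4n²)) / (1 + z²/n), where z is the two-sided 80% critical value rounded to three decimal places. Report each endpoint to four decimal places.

(0.3093, 0.3622)

p̂ = 175/522 = 0.33525; z = 1.282, so z² = 1.643524.
1 + z²/n = 1.003149.
Center = (0.33525 + 0.001574)/1.003149 = 0.33577.
Radicand: p̂(1−p̂)/n + z²/(4n²) = 0.000426929 + 0.000001508 = 0.000428437.
Half-width = z·√(radicand)/denom = 1.282·0.020699/1.003149 = 0.02645.
Interval: 0.33577 ± 0.02645 → (0.3093, 0.3622).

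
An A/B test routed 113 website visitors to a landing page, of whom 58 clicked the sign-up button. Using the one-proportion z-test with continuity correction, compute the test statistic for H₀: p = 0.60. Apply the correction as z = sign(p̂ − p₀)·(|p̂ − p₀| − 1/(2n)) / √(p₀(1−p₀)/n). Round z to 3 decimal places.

With x = 58 successes in n = 113, p̂ = 0.51327. p̂ − p₀ = -0.086726.
Continuity correction 1/(2n) = 1/226 = 0.004425.
Corrected numerator: |-0.086726| − 0.004425 = 0.082301.
SE₀ = √(0.60·0.40/113) = 0.046086.
z = (−)0.082301/0.046086 = -1.786.

z = -1.786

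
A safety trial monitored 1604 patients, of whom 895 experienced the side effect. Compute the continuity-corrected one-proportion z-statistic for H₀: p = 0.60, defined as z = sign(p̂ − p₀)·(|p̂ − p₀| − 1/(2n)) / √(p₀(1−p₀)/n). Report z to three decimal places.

Sample proportion p̂ = 895/1604 = 0.55798. p̂ − p₀ = -0.042020.
Continuity correction 1/(2n) = 1/3208 = 0.000312.
Corrected numerator: |-0.042020| − 0.000312 = 0.041708.
Null standard error: √(0.60·0.40/1604) = √0.000149626 = 0.012232.
z = (−)0.041708/0.012232 = -3.410.

z = -3.410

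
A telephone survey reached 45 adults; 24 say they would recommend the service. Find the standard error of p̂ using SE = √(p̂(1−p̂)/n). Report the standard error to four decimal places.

With x = 24 successes in n = 45, p̂ = 0.53333.
p̂(1−p̂) = 0.248889.
SE = √(0.248889/45) = √0.005530867 = 0.0744.

SE = 0.0744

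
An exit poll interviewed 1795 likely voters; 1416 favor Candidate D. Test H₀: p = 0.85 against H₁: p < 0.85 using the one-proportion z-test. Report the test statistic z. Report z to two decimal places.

The sample proportion is 1416/1795 = 0.78886.
SE₀ = √(0.85·0.15/1795) = 0.008428.
z = (0.78886 − 0.85)/0.008428 = -0.06114/0.008428 = -7.25.

z = -7.25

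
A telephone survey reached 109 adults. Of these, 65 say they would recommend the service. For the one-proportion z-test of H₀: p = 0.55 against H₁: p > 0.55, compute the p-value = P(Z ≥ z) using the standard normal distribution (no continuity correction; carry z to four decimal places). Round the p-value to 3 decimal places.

p-value = 0.165

The sample proportion is 65/109 = 0.59633.
Null standard error: √(0.55·0.45/109) = √0.002270642 = 0.047651.
Test statistic (full precision, shown to 4 dp): z = (65/109 − 0.55)/SE₀ ≈ 0.9723.
From the standard normal, P(Z ≥ z) = 0.165.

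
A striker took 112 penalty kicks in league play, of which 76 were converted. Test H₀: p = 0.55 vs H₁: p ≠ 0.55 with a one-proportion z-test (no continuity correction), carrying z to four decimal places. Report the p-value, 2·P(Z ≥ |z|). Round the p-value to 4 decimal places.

p-value = 0.0062

Sample proportion p̂ = 76/112 = 0.67857.
SE₀ = √(0.55·0.45/112) = 0.047009.
Test statistic (full precision, shown to 4 dp): z = (76/112 − 0.55)/SE₀ ≈ 2.7351.
From the standard normal, 2·P(Z ≥ |z|) = 0.0062.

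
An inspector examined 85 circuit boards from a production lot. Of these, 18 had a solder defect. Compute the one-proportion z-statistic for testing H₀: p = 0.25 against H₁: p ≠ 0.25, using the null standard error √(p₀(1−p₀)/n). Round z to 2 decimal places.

z = -0.81

Sample proportion p̂ = 18/85 = 0.21176.
Null standard error: √(0.25·0.75/85) = √0.002205882 = 0.046967.
z = (p̂ − p₀)/SE = (0.21176 − 0.25)/0.046967 = -0.81.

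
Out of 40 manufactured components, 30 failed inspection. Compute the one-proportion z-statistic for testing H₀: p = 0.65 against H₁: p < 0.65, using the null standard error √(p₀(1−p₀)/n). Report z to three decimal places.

z = 1.326

Sample proportion p̂ = 30/40 = 0.75000.
SE₀ = √(0.65·0.35/40) = 0.075416.
Test statistic: z = 0.10000/0.075416 = 1.326.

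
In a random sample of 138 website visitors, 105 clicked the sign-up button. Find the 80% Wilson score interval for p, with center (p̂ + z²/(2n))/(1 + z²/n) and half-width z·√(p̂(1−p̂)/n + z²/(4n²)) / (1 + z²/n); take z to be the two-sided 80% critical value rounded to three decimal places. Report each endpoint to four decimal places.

p̂ = 105/138 = 0.76087; z = 1.282, so z² = 1.643524.
Denominator 1 + z²/n = 1 + 1.643524/138 = 1.011910.
Center = (0.76087 + 0.005955)/1.011910 = 0.75780.
Radicand: p̂(1−p̂)/n + z²/(4n²) = 0.001318457 + 0.000021575 = 0.001340032.
Half-width = 1.282·√0.001340032/1.011910 = 0.04638.
So the interval runs from 0.7114 to 0.8042.

(0.7114, 0.8042)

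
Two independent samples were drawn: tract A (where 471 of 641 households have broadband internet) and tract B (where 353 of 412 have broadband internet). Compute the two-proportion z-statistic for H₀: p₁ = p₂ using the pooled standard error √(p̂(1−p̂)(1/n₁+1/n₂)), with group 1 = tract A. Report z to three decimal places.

p̂₁ = 471/641 = 0.73479, p̂₂ = 353/412 = 0.85680.
Pooled p̂ = (471+353)/(641+412) = 824/1053 = 0.78253.
SE = √[p̂(1−p̂)(1/n₁+1/n₂)] = √[0.78253·0.21747·(1/641+1/412)] ≈ 0.026049.
z = -0.12201/0.026049 = -4.684.

z = -4.684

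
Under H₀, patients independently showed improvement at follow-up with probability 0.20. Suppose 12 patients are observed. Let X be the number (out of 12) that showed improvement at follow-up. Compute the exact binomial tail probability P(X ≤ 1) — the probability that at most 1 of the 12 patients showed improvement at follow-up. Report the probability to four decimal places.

X ~ Binomial(n=12, p=0.20).
P(X ≤ 1) = C(12,0)·0.20^0·0.80^12 + C(12,1)·0.20^1·0.80^11.
= 0.068719 + 0.206158 = 0.2749.

P = 0.2749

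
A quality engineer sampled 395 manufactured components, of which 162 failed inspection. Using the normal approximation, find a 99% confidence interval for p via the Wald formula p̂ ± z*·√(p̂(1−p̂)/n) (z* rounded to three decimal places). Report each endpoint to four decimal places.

(0.3464, 0.4739)

The sample proportion is 162/395 = 0.41013.
SE(p̂) = √(0.41013·0.58987/395) = 0.024748.
The 99% critical value is z* = 2.576.
Margin = 2.576·0.024748 = 0.06375.
CI: 0.41013 ± 0.06375 = (0.3464, 0.4739).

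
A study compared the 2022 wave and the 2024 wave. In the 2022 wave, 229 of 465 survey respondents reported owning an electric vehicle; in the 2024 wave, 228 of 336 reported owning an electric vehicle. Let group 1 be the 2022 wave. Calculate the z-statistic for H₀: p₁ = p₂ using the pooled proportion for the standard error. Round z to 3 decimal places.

Sample proportions: p̂₁ = 229/465 = 0.49247 and p̂₂ = 228/336 = 0.67857.
Pooled p̂ = (229+228)/(465+336) = 457/801 = 0.57054.
SE = √[p̂(1−p̂)(1/n₁+1/n₂)] = √[0.57054·0.42946·(1/465+1/336)] ≈ 0.035443.
z = -0.18610/0.035443 = -5.251.

z = -5.251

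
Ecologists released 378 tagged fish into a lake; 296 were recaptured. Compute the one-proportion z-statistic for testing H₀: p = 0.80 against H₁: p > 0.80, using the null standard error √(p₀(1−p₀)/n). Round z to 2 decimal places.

z = -0.82

Sample proportion p̂ = 296/378 = 0.78307.
SE₀ = √(0.80·0.20/378) = 0.020574.
Test statistic: z = -0.01693/0.020574 = -0.82.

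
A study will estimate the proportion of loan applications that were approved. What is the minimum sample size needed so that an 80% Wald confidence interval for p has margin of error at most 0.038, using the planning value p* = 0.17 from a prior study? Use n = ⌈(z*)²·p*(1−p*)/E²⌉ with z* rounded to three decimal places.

z* = 1.282 at the 80% level.
p*(1−p*) = 0.1411.
(z*)²·p*(1−p*)/E² = 1.643524·0.1411/0.001444 = 160.596.
Rounding up, n = 161.

n = 161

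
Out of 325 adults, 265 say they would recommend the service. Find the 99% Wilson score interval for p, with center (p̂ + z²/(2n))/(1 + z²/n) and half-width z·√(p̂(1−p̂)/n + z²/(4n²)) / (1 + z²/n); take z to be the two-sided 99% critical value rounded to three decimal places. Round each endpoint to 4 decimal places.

p̂ = 265/325 = 0.81538; z = 2.576, so z² = 6.635776.
1 + z²/n = 1.020418.
Center = (0.81538 + 0.010209)/1.020418 = 0.80907.
Radicand: p̂(1−p̂)/n + z²/(4n²) = 0.000463177 + 0.000015706 = 0.000478883.
Half-width = z·√(radicand)/denom = 2.576·0.021883/1.020418 = 0.05524.
So the interval runs from 0.7538 to 0.8643.

(0.7538, 0.8643)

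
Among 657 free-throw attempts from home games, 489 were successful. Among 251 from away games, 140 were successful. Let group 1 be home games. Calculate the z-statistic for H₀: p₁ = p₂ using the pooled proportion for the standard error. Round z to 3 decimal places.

p̂₁ = 489/657 = 0.74429, p̂₂ = 140/251 = 0.55777.
Pooling: p̂ = 629/908 = 0.69273.
SE = √[p̂(1−p̂)(1/n₁+1/n₂)] = √[0.69273·0.30727·(1/657+1/251)] ≈ 0.034235.
z = (p̂₁ − p̂₂)/SE = (0.74429 − 0.55777)/0.034235 = 0.18652/0.034235 = 5.448.

z = 5.448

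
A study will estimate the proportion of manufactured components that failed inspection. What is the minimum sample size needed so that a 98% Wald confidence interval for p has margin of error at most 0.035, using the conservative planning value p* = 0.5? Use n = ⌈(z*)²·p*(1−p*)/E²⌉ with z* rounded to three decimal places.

z* = 2.326 at the 98% level.
p*(1−p*) = 0.50·0.50 = 0.2500.
Required n before rounding: 5.410276 × 0.2500 / 0.035² = 1104.138.
Rounding up, n = 1105.

n = 1105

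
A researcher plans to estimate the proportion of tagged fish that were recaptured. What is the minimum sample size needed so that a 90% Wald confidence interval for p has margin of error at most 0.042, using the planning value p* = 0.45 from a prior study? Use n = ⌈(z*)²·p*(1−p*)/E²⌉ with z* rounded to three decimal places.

For 90% confidence, z* = 1.645.
p*(1−p*) = 0.45·0.55 = 0.2475.
(z*)²·p*(1−p*)/E² = 2.706025·0.2475/0.001764 = 379.672.
⌈379.672⌉ = 380.

n = 380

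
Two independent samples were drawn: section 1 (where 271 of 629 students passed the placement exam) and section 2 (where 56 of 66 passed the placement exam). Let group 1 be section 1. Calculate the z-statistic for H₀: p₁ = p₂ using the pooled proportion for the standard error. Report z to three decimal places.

Sample proportions: p̂₁ = 271/629 = 0.43084 and p̂₂ = 56/66 = 0.84848.
Pooled p̂ = (271+56)/(629+66) = 327/695 = 0.47050.
Pooled SE = √[0.2491300·0.01674134] ≈ 0.064581.
z = (p̂₁ − p̂₂)/SE = (0.43084 − 0.84848)/0.064581 = -0.41764/0.064581 = -6.467.

z = -6.467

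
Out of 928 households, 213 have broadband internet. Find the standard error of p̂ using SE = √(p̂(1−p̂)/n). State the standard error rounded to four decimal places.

SE = 0.0138

The sample proportion is 213/928 = 0.22953.
p̂(1−p̂) = 0.22953·0.77047 = 0.176846.
Dividing by n and taking the root: √0.000190567 = 0.0138.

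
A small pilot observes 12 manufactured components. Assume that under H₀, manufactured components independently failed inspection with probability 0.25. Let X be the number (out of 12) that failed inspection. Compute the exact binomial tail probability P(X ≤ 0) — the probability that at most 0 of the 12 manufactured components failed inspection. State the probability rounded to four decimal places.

X ~ Binomial(n=12, p=0.25).
P(X ≤ 0) = C(12,0)·0.25^0·0.75^12.
= 0.031676 = 0.0317.

P = 0.0317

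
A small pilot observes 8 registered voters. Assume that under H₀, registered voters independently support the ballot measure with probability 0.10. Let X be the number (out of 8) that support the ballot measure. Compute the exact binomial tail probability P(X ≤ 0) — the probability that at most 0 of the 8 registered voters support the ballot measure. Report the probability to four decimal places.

P = 0.4305

X is binomial with n = 8 and p = 0.10.
P(X ≤ 0) = C(8,0)·0.10^0·0.90^8.
= 0.430467 = 0.4305.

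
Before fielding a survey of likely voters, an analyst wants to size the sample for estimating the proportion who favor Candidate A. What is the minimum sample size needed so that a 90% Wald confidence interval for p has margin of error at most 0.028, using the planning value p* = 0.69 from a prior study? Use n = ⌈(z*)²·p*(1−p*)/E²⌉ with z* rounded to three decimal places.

z* = 1.645 at the 90% level.
p*(1−p*) = 0.69·0.31 = 0.2139.
Required n before rounding: 2.706025 × 0.2139 / 0.028² = 738.289.
⌈738.289⌉ = 739.

n = 739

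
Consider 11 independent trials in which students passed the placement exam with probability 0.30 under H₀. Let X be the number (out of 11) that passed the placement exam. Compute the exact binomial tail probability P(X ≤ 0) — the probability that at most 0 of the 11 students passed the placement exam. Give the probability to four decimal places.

P = 0.0198

X ~ Binomial(n=11, p=0.30).
P(X ≤ 0) = C(11,0)·0.30^0·0.70^11.
= 0.019773 = 0.0198.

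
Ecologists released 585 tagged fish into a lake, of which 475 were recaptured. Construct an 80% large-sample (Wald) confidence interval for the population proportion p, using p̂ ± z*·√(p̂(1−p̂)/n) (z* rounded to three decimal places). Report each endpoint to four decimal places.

(0.7913, 0.8327)

With x = 475 successes in n = 585, p̂ = 0.81197.
SE(p̂) = √(0.81197·0.18803/585) = 0.016155.
The 80% critical value is z* = 1.282.
Margin = 1.282·0.016155 = 0.02071.
CI: 0.81197 ± 0.02071 = (0.7913, 0.8327).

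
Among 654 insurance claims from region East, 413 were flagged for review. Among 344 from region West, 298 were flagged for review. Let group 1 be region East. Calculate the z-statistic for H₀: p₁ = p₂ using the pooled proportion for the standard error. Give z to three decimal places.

z = -7.788

p̂₁ = 413/654 = 0.63150, p̂₂ = 298/344 = 0.86628.
Pooled p̂ = (413+298)/(654+344) = 711/998 = 0.71242.
Pooled SE = √[0.2048757·0.00443603] ≈ 0.030147.
z = (p̂₁ − p̂₂)/SE = (0.63150 − 0.86628)/0.030147 = -0.23478/0.030147 = -7.788.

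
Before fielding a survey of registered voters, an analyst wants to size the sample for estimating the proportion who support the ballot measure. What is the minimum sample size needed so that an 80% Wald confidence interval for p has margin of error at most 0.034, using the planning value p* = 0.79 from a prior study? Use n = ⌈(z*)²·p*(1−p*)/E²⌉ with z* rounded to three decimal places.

n = 236

The 80% critical value is z* = 1.282.
p*(1−p*) = 0.1659.
Required n before rounding: 1.643524 × 0.1659 / 0.034² = 235.866.
Rounding up, n = 236.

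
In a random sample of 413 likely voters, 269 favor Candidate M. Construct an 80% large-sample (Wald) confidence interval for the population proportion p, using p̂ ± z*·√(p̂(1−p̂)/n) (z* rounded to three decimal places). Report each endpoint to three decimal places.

(0.621, 0.681)

p̂ = 269/413 = 0.65133.
SE(p̂) = √(0.65133·0.34867/413) = 0.023449.
z* = 1.282 at the 80% level.
Margin of error: 1.282 × 0.023449 = 0.03006.
So the interval runs from 0.621 to 0.681.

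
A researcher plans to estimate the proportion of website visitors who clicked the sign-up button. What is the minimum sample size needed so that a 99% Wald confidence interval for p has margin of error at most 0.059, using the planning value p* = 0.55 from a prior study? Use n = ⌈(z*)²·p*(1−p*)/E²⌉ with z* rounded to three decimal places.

z* = 2.576 at the 99% level.
p*(1−p*) = 0.55·0.45 = 0.2475.
Required n before rounding: 6.635776 × 0.2475 / 0.059² = 471.805.
Rounding up, n = 472.

n = 472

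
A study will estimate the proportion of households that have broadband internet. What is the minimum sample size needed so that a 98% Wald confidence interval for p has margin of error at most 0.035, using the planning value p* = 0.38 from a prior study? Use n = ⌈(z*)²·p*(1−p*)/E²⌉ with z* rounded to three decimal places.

The 98% critical value is z* = 2.326.
p*(1−p*) = 0.38·0.62 = 0.2356.
Required n before rounding: 5.410276 × 0.2356 / 0.035² = 1040.540.
⌈1040.540⌉ = 1041.

n = 1041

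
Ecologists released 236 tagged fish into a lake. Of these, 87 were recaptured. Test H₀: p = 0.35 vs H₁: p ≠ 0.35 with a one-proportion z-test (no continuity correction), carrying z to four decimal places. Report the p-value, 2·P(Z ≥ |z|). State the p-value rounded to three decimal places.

p-value = 0.548

With x = 87 successes in n = 236, p̂ = 0.36864.
Null standard error: √(0.35·0.65/236) = √0.000963983 = 0.031048.
Test statistic (full precision, shown to 4 dp): z = (87/236 − 0.35)/SE₀ ≈ 0.6005.
From the standard normal, 2·P(Z ≥ |z|) = 0.548.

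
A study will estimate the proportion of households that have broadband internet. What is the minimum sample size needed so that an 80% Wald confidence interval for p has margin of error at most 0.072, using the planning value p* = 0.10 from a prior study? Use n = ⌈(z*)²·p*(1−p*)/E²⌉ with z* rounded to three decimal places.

z* = 1.282 at the 80% level.
p*(1−p*) = 0.0900.
Required n before rounding: 1.643524 × 0.0900 / 0.072² = 28.533.
Rounding up, n = 29.

n = 29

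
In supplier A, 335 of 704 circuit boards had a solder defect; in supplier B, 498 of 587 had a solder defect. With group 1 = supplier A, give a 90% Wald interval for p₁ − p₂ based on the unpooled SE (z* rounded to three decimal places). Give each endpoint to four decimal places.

p̂₁ = 335/704 = 0.47585, p̂₂ = 498/587 = 0.84838; p̂₁ − p̂₂ = -0.37253.
SE = √(0.000354285 + 0.000219132) = √0.000573417 = 0.023946.
The 90% critical value is z* = 1.645. Margin of error = 0.03939.
So the interval runs from -0.4119 to -0.3331.

(-0.4119, -0.3331)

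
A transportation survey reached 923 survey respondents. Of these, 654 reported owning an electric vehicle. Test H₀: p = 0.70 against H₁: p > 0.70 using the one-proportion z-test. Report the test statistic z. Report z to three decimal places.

Sample proportion p̂ = 654/923 = 0.70856.
SE₀ = √(0.70·0.30/923) = 0.015084.
Test statistic: z = 0.00856/0.015084 = 0.567.

z = 0.567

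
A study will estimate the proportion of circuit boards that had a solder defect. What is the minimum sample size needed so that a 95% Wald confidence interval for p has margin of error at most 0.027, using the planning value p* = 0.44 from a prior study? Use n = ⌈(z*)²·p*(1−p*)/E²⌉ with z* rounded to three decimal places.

n = 1299

z* = 1.960 at the 95% level.
p*(1−p*) = 0.2464.
Required n before rounding: 3.841600 × 0.2464 / 0.027² = 1298.450.
Rounding up, n = 1299.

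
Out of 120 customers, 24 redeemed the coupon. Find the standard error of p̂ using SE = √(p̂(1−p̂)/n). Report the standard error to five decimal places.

SE = 0.03651

p̂ = 24/120 = 0.20000.
p̂(1−p̂) = 0.20000·0.80000 = 0.160000.
Dividing by n and taking the root: √0.001333333 = 0.03651.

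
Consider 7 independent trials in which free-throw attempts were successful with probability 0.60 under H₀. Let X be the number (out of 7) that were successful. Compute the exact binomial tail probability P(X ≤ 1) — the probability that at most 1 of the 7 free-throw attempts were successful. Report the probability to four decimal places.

P = 0.0188

X is binomial with n = 7 and p = 0.60.
P(X ≤ 1) = C(7,0)·0.60^0·0.40^7 + C(7,1)·0.60^1·0.40^6.
= 0.001638 + 0.017203 = 0.0188.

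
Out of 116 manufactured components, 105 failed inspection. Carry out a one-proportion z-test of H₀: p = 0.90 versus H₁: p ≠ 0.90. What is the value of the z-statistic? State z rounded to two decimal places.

The sample proportion is 105/116 = 0.90517.
SE₀ = √(0.90·0.10/116) = 0.027854.
z = (0.90517 − 0.90)/0.027854 = 0.00517/0.027854 = 0.19.

z = 0.19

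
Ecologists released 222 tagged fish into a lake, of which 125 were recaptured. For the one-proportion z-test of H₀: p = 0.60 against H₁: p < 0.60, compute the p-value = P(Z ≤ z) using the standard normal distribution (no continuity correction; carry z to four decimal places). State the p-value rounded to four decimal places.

p̂ = 125/222 = 0.56306.
Under H₀, SE = √(p₀(1−p₀)/n) = √(0.60·0.40/222) = √0.001081081 = 0.032880.
Test statistic (full precision, shown to 4 dp): z = (125/222 − 0.60)/SE₀ ≈ -1.1234.
From the standard normal, P(Z ≤ z) = 0.1306.

p-value = 0.1306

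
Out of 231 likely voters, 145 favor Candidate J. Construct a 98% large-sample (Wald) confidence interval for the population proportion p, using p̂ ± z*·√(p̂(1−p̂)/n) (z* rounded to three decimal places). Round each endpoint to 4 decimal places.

Sample proportion p̂ = 145/231 = 0.62771.
Standard error of p̂: √(0.233691/231) = √0.001011651 = 0.031806.
For 98% confidence, z* = 2.326.
Margin = 2.326·0.031806 = 0.07398.
CI: 0.62771 ± 0.07398 = (0.5537, 0.7017).

(0.5537, 0.7017)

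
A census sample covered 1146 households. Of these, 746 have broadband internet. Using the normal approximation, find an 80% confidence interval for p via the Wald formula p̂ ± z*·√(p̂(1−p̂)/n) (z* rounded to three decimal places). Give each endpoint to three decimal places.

p̂ = 746/1146 = 0.65096.
Standard error of p̂: √(0.227211/1146) = √0.000198265 = 0.014081.
The 80% critical value is z* = 1.282.
Margin = 1.282·0.014081 = 0.01805.
So the interval runs from 0.633 to 0.669.

(0.633, 0.669)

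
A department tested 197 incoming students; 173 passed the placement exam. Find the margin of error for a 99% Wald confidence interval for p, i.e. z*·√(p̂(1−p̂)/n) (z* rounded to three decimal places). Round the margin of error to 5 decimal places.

The sample proportion is 173/197 = 0.87817.
Standard error of p̂: √(0.106985/197) = √0.000543074 = 0.023304.
z* = 2.576 at the 99% level.
Margin of error = z*·SE = 2.576 × 0.023304 = 0.06003.

ME = 0.06003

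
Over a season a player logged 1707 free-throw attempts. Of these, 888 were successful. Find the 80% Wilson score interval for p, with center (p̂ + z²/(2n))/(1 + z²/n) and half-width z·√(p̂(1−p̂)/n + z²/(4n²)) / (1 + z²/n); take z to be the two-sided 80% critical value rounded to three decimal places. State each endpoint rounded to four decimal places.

(0.5047, 0.5357)

p̂ = 888/1707 = 0.52021; z = 1.282, so z² = 1.643524.
Denominator 1 + z²/n = 1 + 1.643524/1707 = 1.000963.
Adjusted center: (0.52021 + z²/(2n))/1.000963 = 0.52019.
Radicand: p̂(1−p̂)/n + z²/(4n²) = 0.000146216 + 0.000000141 = 0.000146357.
Half-width = z·√(radicand)/denom = 1.282·0.012098/1.000963 = 0.01549.
Interval: 0.52019 ± 0.01549 → (0.5047, 0.5357).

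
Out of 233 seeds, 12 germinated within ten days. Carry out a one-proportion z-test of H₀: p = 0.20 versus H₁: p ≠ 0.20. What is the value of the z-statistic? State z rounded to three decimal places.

Sample proportion p̂ = 12/233 = 0.05150.
Under H₀, SE = √(p₀(1−p₀)/n) = √(0.20·0.80/233) = √0.000686695 = 0.026205.
Test statistic: z = -0.14850/0.026205 = -5.667.

z = -5.667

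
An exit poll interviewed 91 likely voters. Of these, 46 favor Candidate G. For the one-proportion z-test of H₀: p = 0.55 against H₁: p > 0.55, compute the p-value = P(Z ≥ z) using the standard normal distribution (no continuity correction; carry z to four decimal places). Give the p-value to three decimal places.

With x = 46 successes in n = 91, p̂ = 0.50549.
Under H₀, SE = √(p₀(1−p₀)/n) = √(0.55·0.45/91) = √0.002719780 = 0.052152.
z = (p̂ − p₀)/SE = (46/91 − 0.55)/0.052152 ≈ -0.8534.
From the standard normal, P(Z ≥ z) = 0.803.

p-value = 0.803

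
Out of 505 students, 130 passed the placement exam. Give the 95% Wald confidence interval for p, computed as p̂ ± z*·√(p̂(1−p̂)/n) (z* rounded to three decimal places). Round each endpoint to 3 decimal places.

With x = 130 successes in n = 505, p̂ = 0.25743.
Standard error of p̂: √(0.191158/505) = √0.000378530 = 0.019456.
The 95% critical value is z* = 1.960.
Margin = 1.960·0.019456 = 0.03813.
So the interval runs from 0.219 to 0.296.

(0.219, 0.296)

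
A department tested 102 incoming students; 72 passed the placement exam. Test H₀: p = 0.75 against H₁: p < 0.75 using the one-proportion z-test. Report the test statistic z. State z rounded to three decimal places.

z = -1.029

p̂ = 72/102 = 0.70588.
Under H₀, SE = √(p₀(1−p₀)/n) = √(0.75·0.25/102) = √0.001838235 = 0.042875.
Test statistic: z = -0.04412/0.042875 = -1.029.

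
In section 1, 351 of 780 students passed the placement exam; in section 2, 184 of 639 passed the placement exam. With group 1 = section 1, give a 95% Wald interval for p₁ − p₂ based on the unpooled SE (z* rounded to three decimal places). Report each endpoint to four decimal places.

(0.1125, 0.2116)

p̂₁ = 0.45000, p̂₂ = 0.28795, so the observed difference is 0.16205.
SE = √(0.000317308 + 0.000320868) = √0.000638176 = 0.025262.
For 95% confidence, z* = 1.960. Margin = 1.960·0.025262 = 0.04951.
Interval: 0.16205 ± 0.04951 → (0.1125, 0.2116).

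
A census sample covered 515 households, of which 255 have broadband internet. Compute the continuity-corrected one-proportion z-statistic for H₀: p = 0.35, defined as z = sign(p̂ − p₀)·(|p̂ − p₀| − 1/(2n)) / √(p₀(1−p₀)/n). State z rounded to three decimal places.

z = 6.860

p̂ = 255/515 = 0.49515. p̂ − p₀ = 0.145146.
1/(2n) = 0.000971.
Corrected numerator: |0.145146| − 0.000971 = 0.144175.
Null standard error: √(0.35·0.65/515) = √0.000441748 = 0.021018.
z = (+)0.144175/0.021018 = 6.860.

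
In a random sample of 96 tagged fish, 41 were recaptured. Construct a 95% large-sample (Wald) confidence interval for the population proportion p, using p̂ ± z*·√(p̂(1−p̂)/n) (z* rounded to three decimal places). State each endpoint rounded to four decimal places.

(0.3281, 0.5260)

Sample proportion p̂ = 41/96 = 0.42708.
SE = √(p̂(1−p̂)/n) = √(0.244683/96) = 0.050485.
For 95% confidence, z* = 1.960.
Margin of error: 1.960 × 0.050485 = 0.09895.
Interval: 0.42708 ± 0.09895 → (0.3281, 0.5260).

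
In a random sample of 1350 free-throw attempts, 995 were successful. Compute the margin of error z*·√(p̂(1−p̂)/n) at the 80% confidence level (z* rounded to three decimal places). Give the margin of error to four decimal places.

Sample proportion p̂ = 995/1350 = 0.73704.
SE = √(p̂(1−p̂)/n) = √(0.193813/1350) = 0.011982.
For 80% confidence, z* = 1.282.
ME = 1.282·0.011982 = 0.0154.

ME = 0.0154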